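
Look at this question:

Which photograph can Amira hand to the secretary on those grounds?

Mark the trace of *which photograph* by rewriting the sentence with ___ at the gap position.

Before movement: Amira can hand which photograph to the secretary on those grounds.
'which photograph' functions as the direct object of 'hand'. The gap is right after 'hand'.

Which photograph can Amira hand ___ to the secretary on those grounds?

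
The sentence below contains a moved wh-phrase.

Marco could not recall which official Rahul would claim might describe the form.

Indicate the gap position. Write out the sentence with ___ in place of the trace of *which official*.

Marco could not recall which official Rahul would claim ___ might describe the form.

Underlying clause: Rahul would claim which official might describe the form.
The filler 'which official' is interpreted as the subject of the clause embedded under 'claim'. The gap is right after 'claim'.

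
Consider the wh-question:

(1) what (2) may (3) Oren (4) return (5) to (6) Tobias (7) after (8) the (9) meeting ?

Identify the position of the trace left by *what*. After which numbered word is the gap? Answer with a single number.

4

Before movement: Oren may return what to Tobias after the meeting.
The filler 'what' is interpreted as the direct object of 'return'. It moves to the left edge, and the trace sits right after 'return':
What may Oren return ___ to Tobias after the meeting?
'return' is word 4.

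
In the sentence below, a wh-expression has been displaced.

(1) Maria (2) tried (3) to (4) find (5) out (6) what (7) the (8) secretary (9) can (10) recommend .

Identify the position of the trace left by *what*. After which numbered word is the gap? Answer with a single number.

Underlying clause: The secretary can recommend what.
The filler 'what' is interpreted as the direct object of 'recommend'. Wh-movement fronts it, leaving a gap right after 'recommend':
Maria tried to find out what the secretary can recommend ___.
'recommend' is word 10.

10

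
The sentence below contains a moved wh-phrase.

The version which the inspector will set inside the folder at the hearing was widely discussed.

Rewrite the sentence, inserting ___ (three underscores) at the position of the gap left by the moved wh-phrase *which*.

The version which the inspector will set ___ inside the folder at the hearing was widely discussed.

'which' functions as the direct object of 'set'. The gap is right after 'set'.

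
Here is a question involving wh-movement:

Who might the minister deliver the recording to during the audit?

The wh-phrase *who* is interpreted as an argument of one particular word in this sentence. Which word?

to

In situ: The minister might deliver the recording to who during the audit.
'who' functions as the object of the preposition 'to' (recipient of 'deliver'). Fronting leaves a gap immediately after 'to':
Who might the minister deliver the recording to ___ during the audit?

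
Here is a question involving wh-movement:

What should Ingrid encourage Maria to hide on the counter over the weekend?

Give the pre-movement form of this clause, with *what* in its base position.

'what' functions as the direct object of 'hide'. Fronting leaves a gap immediately after 'hide':
What should Ingrid encourage Maria to hide ___ on the counter over the weekend?

Ingrid should encourage Maria to hide what on the counter over the weekend.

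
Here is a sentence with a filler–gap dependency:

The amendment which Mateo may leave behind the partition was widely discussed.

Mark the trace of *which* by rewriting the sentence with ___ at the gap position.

The amendment which Mateo may leave ___ behind the partition was widely discussed.

'which' functions as the direct object of 'leave'. The gap is right after 'leave'.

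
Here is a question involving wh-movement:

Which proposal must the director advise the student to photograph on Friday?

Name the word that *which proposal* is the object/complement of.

photograph

Underlying clause: The director must advise the student to photograph which proposal on Friday.
The filler 'which proposal' is interpreted as the direct object of 'photograph'. Fronting leaves a gap immediately after 'photograph':
Which proposal must the director advise the student to photograph ___ on Friday?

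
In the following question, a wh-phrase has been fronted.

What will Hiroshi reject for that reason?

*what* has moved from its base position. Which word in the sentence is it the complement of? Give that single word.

reject

Underlying clause: Hiroshi will reject what for that reason.
'what' functions as the direct object of 'reject'. Wh-movement fronts it, leaving a gap right after 'reject':
What will Hiroshi reject ___ for that reason?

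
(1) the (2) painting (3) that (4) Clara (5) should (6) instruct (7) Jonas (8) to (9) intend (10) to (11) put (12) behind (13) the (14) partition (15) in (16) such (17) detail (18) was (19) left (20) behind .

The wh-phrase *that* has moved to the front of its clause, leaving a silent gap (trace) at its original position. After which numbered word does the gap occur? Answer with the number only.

11

The filler 'that' is interpreted as the direct object of 'put'. Wh-movement fronts it, leaving a gap right after 'put':
The painting that Clara should instruct Jonas to intend to put ___ behind the partition in such detail was left behind.
'put' is word 11.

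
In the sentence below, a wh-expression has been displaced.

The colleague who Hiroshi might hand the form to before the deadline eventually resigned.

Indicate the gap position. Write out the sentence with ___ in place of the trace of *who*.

The filler 'who' is interpreted as the object of the preposition 'to' (recipient of 'hand'). The gap is right after 'to'.

The colleague who Hiroshi might hand the form to ___ before the deadline eventually resigned.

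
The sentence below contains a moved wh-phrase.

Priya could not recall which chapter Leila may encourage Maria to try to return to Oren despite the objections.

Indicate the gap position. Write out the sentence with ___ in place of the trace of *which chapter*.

Priya could not recall which chapter Leila may encourage Maria to try to return ___ to Oren despite the objections.

In situ: Leila may encourage Maria to try to return which chapter to Oren despite the objections.
The filler 'which chapter' is interpreted as the direct object of 'return'. The gap is right after 'return'.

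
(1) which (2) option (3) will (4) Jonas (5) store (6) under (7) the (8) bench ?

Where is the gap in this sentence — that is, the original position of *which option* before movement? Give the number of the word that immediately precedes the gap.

Pre-movement form: Jonas will store which option under the bench.
'which option' is the direct object of 'store'. It moves to the left edge, and the trace sits right after 'store':
Which option will Jonas store ___ under the bench?
'store' is word 5.

5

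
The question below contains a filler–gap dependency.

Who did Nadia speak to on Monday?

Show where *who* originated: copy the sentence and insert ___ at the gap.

Who did Nadia speak to ___ on Monday?

In situ: Nadia did speak to who on Monday.
The filler 'who' is interpreted as the object of the preposition 'to'. The gap is right after 'to'.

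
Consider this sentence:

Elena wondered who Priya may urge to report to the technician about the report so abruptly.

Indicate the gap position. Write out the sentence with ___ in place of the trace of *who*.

Elena wondered who Priya may urge ___ to report to the technician about the report so abruptly.

Pre-movement form: Priya may urge who to report to the technician about the report so abruptly.
'who' is the direct object of 'urge'. The gap is right after 'urge'.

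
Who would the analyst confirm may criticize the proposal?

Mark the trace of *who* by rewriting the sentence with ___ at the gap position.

In situ: The analyst would confirm who may criticize the proposal.
The filler 'who' is interpreted as the subject of the clause embedded under 'confirm'. The gap is right after 'confirm'.

Who would the analyst confirm ___ may criticize the proposal?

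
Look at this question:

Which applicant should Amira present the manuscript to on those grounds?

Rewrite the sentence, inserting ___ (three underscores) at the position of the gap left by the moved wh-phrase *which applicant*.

Before movement: Amira should present the manuscript to which applicant on those grounds.
The filler 'which applicant' is interpreted as the object of the preposition 'to' (recipient of 'present'). The gap is right after 'to'.

Which applicant should Amira present the manuscript to ___ on those grounds?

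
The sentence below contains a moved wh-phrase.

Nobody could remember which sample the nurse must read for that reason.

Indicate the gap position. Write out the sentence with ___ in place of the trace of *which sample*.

Pre-movement form: The nurse must read which sample for that reason.
The filler 'which sample' is interpreted as the direct object of 'read'. The gap is right after 'read'.

Nobody could remember which sample the nurse must read ___ for that reason.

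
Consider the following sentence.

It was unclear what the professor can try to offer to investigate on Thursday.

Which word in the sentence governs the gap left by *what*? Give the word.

Before movement: The professor can try to offer to investigate what on Thursday.
'what' is the direct object of 'investigate'. It moves to the left edge, and the trace sits right after 'investigate':
It was unclear what the professor can try to offer to investigate ___ on Thursday.

investigate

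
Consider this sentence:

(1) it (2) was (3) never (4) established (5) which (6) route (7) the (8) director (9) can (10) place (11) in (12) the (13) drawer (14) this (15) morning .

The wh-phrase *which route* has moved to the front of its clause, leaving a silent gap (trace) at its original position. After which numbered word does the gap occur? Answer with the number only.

10

Underlying clause: The director can place which route in the drawer this morning.
'which route' is the direct object of 'place'. Wh-movement fronts it, leaving a gap right after 'place':
It was never established which route the director can place ___ in the drawer this morning.
'place' is word 10.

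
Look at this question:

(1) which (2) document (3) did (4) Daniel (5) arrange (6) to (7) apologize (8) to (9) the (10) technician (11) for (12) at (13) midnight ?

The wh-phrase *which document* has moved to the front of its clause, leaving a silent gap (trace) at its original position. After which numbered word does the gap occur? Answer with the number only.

11

Underlying clause: Daniel did arrange to apologize to the technician for which document at midnight.
'which document' functions as the object of the preposition 'for'. Wh-movement fronts it, leaving a gap right after 'for':
Which document did Daniel arrange to apologize to the technician for ___ at midnight?
'for' is word 11.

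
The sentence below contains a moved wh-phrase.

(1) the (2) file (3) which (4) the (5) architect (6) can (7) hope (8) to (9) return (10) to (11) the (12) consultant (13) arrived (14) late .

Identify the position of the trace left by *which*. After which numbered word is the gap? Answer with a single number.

9

'which' functions as the direct object of 'return'. Fronting leaves a gap immediately after 'return':
The file which the architect can hope to return ___ to the consultant arrived late.
'return' is word 9.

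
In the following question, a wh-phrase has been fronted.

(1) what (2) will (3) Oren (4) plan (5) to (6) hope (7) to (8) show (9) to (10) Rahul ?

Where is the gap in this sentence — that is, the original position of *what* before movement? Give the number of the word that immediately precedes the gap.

In situ: Oren will plan to hope to show what to Rahul.
The filler 'what' is interpreted as the direct object of 'show'. It moves to the left edge, and the trace sits right after 'show':
What will Oren plan to hope to show ___ to Rahul?
'show' is word 8.

8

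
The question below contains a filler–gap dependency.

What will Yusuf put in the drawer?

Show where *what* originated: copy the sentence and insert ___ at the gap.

Pre-movement form: Yusuf will put what in the drawer.
'what' is the direct object of 'put'. The gap is right after 'put'.

What will Yusuf put ___ in the drawer?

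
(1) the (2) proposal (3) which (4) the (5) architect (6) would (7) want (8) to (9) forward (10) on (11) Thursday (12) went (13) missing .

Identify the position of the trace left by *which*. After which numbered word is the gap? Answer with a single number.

9

'which' functions as the direct object of 'forward'. Wh-movement fronts it, leaving a gap right after 'forward':
The proposal which the architect would want to forward ___ on Thursday went missing.
'forward' is word 9.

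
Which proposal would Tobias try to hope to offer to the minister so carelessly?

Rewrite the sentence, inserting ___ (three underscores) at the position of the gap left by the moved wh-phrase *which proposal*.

Before movement: Tobias would try to hope to offer which proposal to the minister so carelessly.
'which proposal' is the direct object of 'offer'. The gap is right after 'offer'.

Which proposal would Tobias try to hope to offer ___ to the minister so carelessly?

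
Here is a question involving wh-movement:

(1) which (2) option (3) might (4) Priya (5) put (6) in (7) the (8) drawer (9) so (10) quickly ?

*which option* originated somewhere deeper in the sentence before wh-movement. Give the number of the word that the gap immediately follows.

Pre-movement form: Priya might put which option in the drawer so quickly.
The filler 'which option' is interpreted as the direct object of 'put'. It moves to the left edge, and the trace sits right after 'put':
Which option might Priya put ___ in the drawer so quickly?
'put' is word 5.

5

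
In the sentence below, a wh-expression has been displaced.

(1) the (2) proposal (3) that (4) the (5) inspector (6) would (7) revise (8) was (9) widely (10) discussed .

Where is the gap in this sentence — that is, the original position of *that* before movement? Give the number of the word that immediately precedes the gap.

7

'that' is the direct object of 'revise'. Wh-movement fronts it, leaving a gap right after 'revise':
The proposal that the inspector would revise ___ was widely discussed.
'revise' is word 7.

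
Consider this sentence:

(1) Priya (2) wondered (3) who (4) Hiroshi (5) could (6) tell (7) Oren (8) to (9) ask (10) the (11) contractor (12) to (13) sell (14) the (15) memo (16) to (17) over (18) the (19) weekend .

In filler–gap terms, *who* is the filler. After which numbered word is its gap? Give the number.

Underlying clause: Hiroshi could tell Oren to ask the contractor to sell the memo to who over the weekend.
'who' functions as the object of the preposition 'to' (recipient of 'sell'). Fronting leaves a gap immediately after 'to':
Priya wondered who Hiroshi could tell Oren to ask the contractor to sell the memo to ___ over the weekend.
'to' is word 16.

16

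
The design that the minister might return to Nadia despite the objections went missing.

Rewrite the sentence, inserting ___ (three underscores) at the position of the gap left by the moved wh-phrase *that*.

'that' functions as the direct object of 'return'. The gap is right after 'return'.

The design that the minister might return ___ to Nadia despite the objections went missing.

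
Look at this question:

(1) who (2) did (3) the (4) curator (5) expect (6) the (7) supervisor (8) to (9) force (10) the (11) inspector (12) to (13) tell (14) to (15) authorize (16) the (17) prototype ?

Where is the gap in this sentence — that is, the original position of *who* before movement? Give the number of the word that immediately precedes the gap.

13

Pre-movement form: The curator did expect the supervisor to force the inspector to tell who to authorize the prototype.
The filler 'who' is interpreted as the direct object of 'tell'. It moves to the left edge, and the trace sits right after 'tell':
Who did the curator expect the supervisor to force the inspector to tell ___ to authorize the prototype?
'tell' is word 13.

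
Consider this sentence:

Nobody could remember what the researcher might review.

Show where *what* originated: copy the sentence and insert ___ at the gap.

Nobody could remember what the researcher might review ___.

In situ: The researcher might review what.
The filler 'what' is interpreted as the direct object of 'review'. The gap is right after 'review'.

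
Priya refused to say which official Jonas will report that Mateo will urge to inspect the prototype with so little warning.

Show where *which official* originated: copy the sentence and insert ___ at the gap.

Priya refused to say which official Jonas will report that Mateo will urge ___ to inspect the prototype with so little warning.

In situ: Jonas will report that Mateo will urge which official to inspect the prototype with so little warning.
'which official' is the direct object of 'urge'. The gap is right after 'urge'.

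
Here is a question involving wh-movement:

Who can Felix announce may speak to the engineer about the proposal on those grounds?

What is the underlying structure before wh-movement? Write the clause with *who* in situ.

'who' functions as the subject of the clause embedded under 'announce'. Wh-movement fronts it, leaving a gap right after 'announce':
Who can Felix announce ___ may speak to the engineer about the proposal on those grounds?

Felix can announce who may speak to the engineer about the proposal on those grounds.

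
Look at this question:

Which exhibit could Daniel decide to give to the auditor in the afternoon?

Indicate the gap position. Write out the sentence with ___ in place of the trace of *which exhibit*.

Which exhibit could Daniel decide to give ___ to the auditor in the afternoon?

Before movement: Daniel could decide to give which exhibit to the auditor in the afternoon.
'which exhibit' functions as the direct object of 'give'. The gap is right after 'give'.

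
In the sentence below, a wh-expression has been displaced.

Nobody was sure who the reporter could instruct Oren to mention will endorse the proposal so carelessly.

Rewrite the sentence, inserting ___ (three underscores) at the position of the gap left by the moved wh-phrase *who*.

Nobody was sure who the reporter could instruct Oren to mention ___ will endorse the proposal so carelessly.

Pre-movement form: The reporter could instruct Oren to mention who will endorse the proposal so carelessly.
The filler 'who' is interpreted as the subject of the clause embedded under 'mention'. The gap is right after 'mention'.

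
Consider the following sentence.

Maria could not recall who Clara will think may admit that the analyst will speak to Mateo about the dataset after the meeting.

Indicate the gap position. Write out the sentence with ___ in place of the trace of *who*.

Maria could not recall who Clara will think ___ may admit that the analyst will speak to Mateo about the dataset after the meeting.

Pre-movement form: Clara will think who may admit that the analyst will speak to Mateo about the dataset after the meeting.
The filler 'who' is interpreted as the subject of the clause embedded under 'think'. The gap is right after 'think'.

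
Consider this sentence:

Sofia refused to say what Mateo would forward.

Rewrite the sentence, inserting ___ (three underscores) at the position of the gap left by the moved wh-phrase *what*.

Before movement: Mateo would forward what.
'what' is the direct object of 'forward'. The gap is right after 'forward'.

Sofia refused to say what Mateo would forward ___.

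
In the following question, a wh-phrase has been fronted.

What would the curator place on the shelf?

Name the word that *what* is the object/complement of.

place

In situ: The curator would place what on the shelf.
'what' functions as the direct object of 'place'. Wh-movement fronts it, leaving a gap right after 'place':
What would the curator place ___ on the shelf?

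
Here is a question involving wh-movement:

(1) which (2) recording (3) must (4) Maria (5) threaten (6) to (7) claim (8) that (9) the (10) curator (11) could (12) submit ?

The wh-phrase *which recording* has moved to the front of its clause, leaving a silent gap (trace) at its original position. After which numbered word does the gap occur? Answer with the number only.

12

Pre-movement form: Maria must threaten to claim that the curator could submit which recording.
The filler 'which recording' is interpreted as the direct object of 'submit'. It moves to the left edge, and the trace sits right after 'submit':
Which recording must Maria threaten to claim that the curator could submit ___?
'submit' is word 12.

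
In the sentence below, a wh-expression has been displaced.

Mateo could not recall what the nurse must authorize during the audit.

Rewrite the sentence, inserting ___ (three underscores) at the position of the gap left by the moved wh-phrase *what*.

Mateo could not recall what the nurse must authorize ___ during the audit.

Pre-movement form: The nurse must authorize what during the audit.
'what' is the direct object of 'authorize'. The gap is right after 'authorize'.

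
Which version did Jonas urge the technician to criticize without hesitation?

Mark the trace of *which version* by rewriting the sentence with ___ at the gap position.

Pre-movement form: Jonas did urge the technician to criticize which version without hesitation.
'which version' functions as the direct object of 'criticize'. The gap is right after 'criticize'.

Which version did Jonas urge the technician to criticize ___ without hesitation?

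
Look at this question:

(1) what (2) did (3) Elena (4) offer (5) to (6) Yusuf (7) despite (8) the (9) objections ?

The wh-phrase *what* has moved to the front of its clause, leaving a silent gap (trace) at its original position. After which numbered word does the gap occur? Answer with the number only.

Underlying clause: Elena did offer what to Yusuf despite the objections.
The filler 'what' is interpreted as the direct object of 'offer'. Fronting leaves a gap immediately after 'offer':
What did Elena offer ___ to Yusuf despite the objections?
'offer' is word 4.

4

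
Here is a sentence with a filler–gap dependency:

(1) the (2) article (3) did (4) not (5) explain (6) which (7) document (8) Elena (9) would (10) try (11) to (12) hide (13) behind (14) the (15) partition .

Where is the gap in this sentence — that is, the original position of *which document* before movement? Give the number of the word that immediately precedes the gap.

12

Before movement: Elena would try to hide which document behind the partition.
'which document' functions as the direct object of 'hide'. Wh-movement fronts it, leaving a gap right after 'hide':
The article did not explain which document Elena would try to hide ___ behind the partition.
'hide' is word 12.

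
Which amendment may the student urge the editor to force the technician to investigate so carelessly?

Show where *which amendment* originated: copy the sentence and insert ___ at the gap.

In situ: The student may urge the editor to force the technician to investigate which amendment so carelessly.
'which amendment' is the direct object of 'investigate'. The gap is right after 'investigate'.

Which amendment may the student urge the editor to force the technician to investigate ___ so carelessly?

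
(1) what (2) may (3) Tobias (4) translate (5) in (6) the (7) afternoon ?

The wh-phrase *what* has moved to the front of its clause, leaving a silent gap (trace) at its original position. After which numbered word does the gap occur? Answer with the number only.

4

Underlying clause: Tobias may translate what in the afternoon.
'what' is the direct object of 'translate'. Fronting leaves a gap immediately after 'translate':
What may Tobias translate ___ in the afternoon?
'translate' is word 4.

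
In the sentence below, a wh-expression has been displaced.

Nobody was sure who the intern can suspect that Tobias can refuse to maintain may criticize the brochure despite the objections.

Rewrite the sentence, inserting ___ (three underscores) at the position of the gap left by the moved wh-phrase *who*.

Nobody was sure who the intern can suspect that Tobias can refuse to maintain ___ may criticize the brochure despite the objections.

Pre-movement form: The intern can suspect that Tobias can refuse to maintain who may criticize the brochure despite the objections.
The filler 'who' is interpreted as the subject of the clause embedded under 'maintain'. The gap is right after 'maintain'.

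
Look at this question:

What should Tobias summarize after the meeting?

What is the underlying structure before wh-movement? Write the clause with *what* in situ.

Tobias should summarize what after the meeting.

'what' functions as the direct object of 'summarize'. Wh-movement fronts it, leaving a gap right after 'summarize':
What should Tobias summarize ___ after the meeting?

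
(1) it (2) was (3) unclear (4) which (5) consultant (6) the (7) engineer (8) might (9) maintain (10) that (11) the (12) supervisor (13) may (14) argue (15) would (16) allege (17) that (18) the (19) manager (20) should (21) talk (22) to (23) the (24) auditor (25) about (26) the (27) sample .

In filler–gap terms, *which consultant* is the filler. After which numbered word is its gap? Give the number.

In situ: The engineer might maintain that the supervisor may argue which consultant would allege that the manager should talk to the auditor about the sample.
'which consultant' is the subject of the clause embedded under 'argue'. Wh-movement fronts it, leaving a gap right after 'argue':
It was unclear which consultant the engineer might maintain that the supervisor may argue ___ would allege that the manager should talk to the auditor about the sample.
'argue' is word 14.

14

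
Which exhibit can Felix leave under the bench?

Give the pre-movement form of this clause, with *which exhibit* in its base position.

'which exhibit' functions as the direct object of 'leave'. It moves to the left edge, and the trace sits right after 'leave':
Which exhibit can Felix leave ___ under the bench?

Felix can leave which exhibit under the bench.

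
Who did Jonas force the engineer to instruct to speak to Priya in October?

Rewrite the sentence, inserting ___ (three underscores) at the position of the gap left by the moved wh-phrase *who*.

Who did Jonas force the engineer to instruct ___ to speak to Priya in October?

Before movement: Jonas did force the engineer to instruct who to speak to Priya in October.
'who' is the direct object of 'instruct'. The gap is right after 'instruct'.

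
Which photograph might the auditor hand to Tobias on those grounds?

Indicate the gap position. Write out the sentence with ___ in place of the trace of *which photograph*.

Which photograph might the auditor hand ___ to Tobias on those grounds?

In situ: The auditor might hand which photograph to Tobias on those grounds.
'which photograph' is the direct object of 'hand'. The gap is right after 'hand'.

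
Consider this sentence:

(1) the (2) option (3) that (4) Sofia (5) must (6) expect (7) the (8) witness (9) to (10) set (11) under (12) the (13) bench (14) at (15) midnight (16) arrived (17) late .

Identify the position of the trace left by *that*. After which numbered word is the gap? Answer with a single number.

10

'that' functions as the direct object of 'set'. Wh-movement fronts it, leaving a gap right after 'set':
The option that Sofia must expect the witness to set ___ under the bench at midnight arrived late.
'set' is word 10.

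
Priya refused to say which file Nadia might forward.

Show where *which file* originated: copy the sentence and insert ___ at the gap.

Pre-movement form: Nadia might forward which file.
'which file' is the direct object of 'forward'. The gap is right after 'forward'.

Priya refused to say which file Nadia might forward ___.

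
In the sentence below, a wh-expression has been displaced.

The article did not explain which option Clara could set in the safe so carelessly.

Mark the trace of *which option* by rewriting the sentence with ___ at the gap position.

The article did not explain which option Clara could set ___ in the safe so carelessly.

In situ: Clara could set which option in the safe so carelessly.
'which option' is the direct object of 'set'. The gap is right after 'set'.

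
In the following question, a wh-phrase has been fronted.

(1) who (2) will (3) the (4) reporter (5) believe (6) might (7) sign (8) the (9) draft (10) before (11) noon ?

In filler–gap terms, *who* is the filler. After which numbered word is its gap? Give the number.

5

Underlying clause: The reporter will believe who might sign the draft before noon.
The filler 'who' is interpreted as the subject of the clause embedded under 'believe'. It moves to the left edge, and the trace sits right after 'believe':
Who will the reporter believe ___ might sign the draft before noon?
'believe' is word 5.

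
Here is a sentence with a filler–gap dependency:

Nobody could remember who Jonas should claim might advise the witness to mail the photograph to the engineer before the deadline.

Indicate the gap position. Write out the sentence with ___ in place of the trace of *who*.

Nobody could remember who Jonas should claim ___ might advise the witness to mail the photograph to the engineer before the deadline.

Before movement: Jonas should claim who might advise the witness to mail the photograph to the engineer before the deadline.
'who' functions as the subject of the clause embedded under 'claim'. The gap is right after 'claim'.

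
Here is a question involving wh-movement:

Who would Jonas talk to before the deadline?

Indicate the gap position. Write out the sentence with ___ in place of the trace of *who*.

Before movement: Jonas would talk to who before the deadline.
The filler 'who' is interpreted as the object of the preposition 'to'. The gap is right after 'to'.

Who would Jonas talk to ___ before the deadline?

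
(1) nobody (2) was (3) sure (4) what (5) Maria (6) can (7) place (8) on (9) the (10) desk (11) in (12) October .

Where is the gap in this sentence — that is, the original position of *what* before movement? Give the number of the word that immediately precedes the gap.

7

Before movement: Maria can place what on the desk in October.
'what' functions as the direct object of 'place'. Fronting leaves a gap immediately after 'place':
Nobody was sure what Maria can place ___ on the desk in October.
'place' is word 7.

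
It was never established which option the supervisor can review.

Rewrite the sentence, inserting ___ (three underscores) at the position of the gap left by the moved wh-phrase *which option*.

It was never established which option the supervisor can review ___.

Pre-movement form: The supervisor can review which option.
'which option' functions as the direct object of 'review'. The gap is right after 'review'.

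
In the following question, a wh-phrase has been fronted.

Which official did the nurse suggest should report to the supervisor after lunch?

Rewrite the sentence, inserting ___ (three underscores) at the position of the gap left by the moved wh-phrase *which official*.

Before movement: The nurse did suggest which official should report to the supervisor after lunch.
'which official' functions as the subject of the clause embedded under 'suggest'. The gap is right after 'suggest'.

Which official did the nurse suggest ___ should report to the supervisor after lunch?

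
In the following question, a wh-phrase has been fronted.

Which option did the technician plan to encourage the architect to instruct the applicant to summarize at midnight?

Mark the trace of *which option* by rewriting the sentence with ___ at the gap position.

Underlying clause: The technician did plan to encourage the architect to instruct the applicant to summarize which option at midnight.
'which option' functions as the direct object of 'summarize'. The gap is right after 'summarize'.

Which option did the technician plan to encourage the architect to instruct the applicant to summarize ___ at midnight?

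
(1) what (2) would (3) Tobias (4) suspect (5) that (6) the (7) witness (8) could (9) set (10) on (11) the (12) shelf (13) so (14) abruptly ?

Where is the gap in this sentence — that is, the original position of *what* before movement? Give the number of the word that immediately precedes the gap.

9

Pre-movement form: Tobias would suspect that the witness could set what on the shelf so abruptly.
'what' functions as the direct object of 'set'. Fronting leaves a gap immediately after 'set':
What would Tobias suspect that the witness could set ___ on the shelf so abruptly?
'set' is word 9.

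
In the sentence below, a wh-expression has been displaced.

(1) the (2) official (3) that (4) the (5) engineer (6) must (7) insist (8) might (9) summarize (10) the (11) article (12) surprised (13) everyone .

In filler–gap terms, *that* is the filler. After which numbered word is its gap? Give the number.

7

'that' functions as the subject of the clause embedded under 'insist'. It moves to the left edge, and the trace sits right after 'insist':
The official that the engineer must insist ___ might summarize the article surprised everyone.
'insist' is word 7.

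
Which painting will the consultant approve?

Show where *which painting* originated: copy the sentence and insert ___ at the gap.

Which painting will the consultant approve ___?

Before movement: The consultant will approve which painting.
'which painting' is the direct object of 'approve'. The gap is right after 'approve'.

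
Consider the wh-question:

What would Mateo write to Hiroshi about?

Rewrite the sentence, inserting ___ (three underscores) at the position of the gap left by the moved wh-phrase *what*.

What would Mateo write to Hiroshi about ___?

Before movement: Mateo would write to Hiroshi about what.
The filler 'what' is interpreted as the object of the preposition 'about'. The gap is right after 'about'.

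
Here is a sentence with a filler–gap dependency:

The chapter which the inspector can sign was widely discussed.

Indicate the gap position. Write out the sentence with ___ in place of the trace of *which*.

The chapter which the inspector can sign ___ was widely discussed.

The filler 'which' is interpreted as the direct object of 'sign'. The gap is right after 'sign'.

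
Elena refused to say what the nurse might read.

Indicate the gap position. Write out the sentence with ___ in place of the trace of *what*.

Pre-movement form: The nurse might read what.
The filler 'what' is interpreted as the direct object of 'read'. The gap is right after 'read'.

Elena refused to say what the nurse might read ___.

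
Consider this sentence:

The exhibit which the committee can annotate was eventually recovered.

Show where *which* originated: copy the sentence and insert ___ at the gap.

The exhibit which the committee can annotate ___ was eventually recovered.

The filler 'which' is interpreted as the direct object of 'annotate'. The gap is right after 'annotate'.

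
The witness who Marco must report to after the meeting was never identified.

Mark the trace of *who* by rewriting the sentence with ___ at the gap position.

'who' functions as the object of the preposition 'to'. The gap is right after 'to'.

The witness who Marco must report to ___ after the meeting was never identified.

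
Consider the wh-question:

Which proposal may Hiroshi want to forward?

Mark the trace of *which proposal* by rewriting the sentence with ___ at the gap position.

Which proposal may Hiroshi want to forward ___?

Before movement: Hiroshi may want to forward which proposal.
'which proposal' functions as the direct object of 'forward'. The gap is right after 'forward'.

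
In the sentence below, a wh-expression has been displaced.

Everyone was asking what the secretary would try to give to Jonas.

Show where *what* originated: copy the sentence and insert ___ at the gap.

Underlying clause: The secretary would try to give what to Jonas.
'what' functions as the direct object of 'give'. The gap is right after 'give'.

Everyone was asking what the secretary would try to give ___ to Jonas.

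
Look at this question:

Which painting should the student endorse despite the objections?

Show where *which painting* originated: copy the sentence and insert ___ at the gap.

Pre-movement form: The student should endorse which painting despite the objections.
'which painting' functions as the direct object of 'endorse'. The gap is right after 'endorse'.

Which painting should the student endorse ___ despite the objections?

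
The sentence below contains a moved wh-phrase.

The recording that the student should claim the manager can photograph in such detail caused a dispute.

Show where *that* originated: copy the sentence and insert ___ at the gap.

The filler 'that' is interpreted as the direct object of 'photograph'. The gap is right after 'photograph'.

The recording that the student should claim the manager can photograph ___ in such detail caused a dispute.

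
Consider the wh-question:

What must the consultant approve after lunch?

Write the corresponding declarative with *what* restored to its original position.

The consultant must approve what after lunch.

'what' functions as the direct object of 'approve'. Fronting leaves a gap immediately after 'approve':
What must the consultant approve ___ after lunch?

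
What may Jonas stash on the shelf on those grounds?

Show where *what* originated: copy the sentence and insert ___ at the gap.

What may Jonas stash ___ on the shelf on those grounds?

In situ: Jonas may stash what on the shelf on those grounds.
'what' is the direct object of 'stash'. The gap is right after 'stash'.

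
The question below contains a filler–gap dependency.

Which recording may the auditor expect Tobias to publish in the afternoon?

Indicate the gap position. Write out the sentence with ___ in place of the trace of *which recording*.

Before movement: The auditor may expect Tobias to publish which recording in the afternoon.
'which recording' is the direct object of 'publish'. The gap is right after 'publish'.

Which recording may the auditor expect Tobias to publish ___ in the afternoon?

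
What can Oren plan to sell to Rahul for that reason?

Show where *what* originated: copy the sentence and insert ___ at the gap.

What can Oren plan to sell ___ to Rahul for that reason?

In situ: Oren can plan to sell what to Rahul for that reason.
The filler 'what' is interpreted as the direct object of 'sell'. The gap is right after 'sell'.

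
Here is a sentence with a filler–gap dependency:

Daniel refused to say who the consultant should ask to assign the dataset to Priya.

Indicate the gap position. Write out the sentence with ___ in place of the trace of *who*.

Pre-movement form: The consultant should ask who to assign the dataset to Priya.
'who' is the direct object of 'ask'. The gap is right after 'ask'.

Daniel refused to say who the consultant should ask ___ to assign the dataset to Priya.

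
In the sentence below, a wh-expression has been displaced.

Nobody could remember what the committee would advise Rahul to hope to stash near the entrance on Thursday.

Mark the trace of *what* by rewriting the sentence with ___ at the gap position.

Nobody could remember what the committee would advise Rahul to hope to stash ___ near the entrance on Thursday.

In situ: The committee would advise Rahul to hope to stash what near the entrance on Thursday.
'what' is the direct object of 'stash'. The gap is right after 'stash'.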